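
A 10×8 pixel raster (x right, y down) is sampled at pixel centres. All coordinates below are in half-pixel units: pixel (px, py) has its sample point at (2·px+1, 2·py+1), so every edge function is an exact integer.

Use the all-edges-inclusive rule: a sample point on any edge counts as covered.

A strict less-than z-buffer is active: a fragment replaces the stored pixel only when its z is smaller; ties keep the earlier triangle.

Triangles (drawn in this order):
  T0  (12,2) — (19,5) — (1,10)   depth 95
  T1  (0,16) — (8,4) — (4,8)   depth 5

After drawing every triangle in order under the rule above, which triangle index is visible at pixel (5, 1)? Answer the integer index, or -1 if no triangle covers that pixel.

T0:
  2·area = 89
  edge (12, 2)→(19, 5): d=(7,3) inclusive
  edge (19, 5)→(1, 10): d=(-18,5) inclusive
  edge (1, 10)→(12, 2): d=(11,-8) inclusive
    (5,1)@(11, 3): e=[10,76,3] → #
    (6,1)@(13, 3): e=[4,66,19] → #
    (7,1)@(15, 3): e=[-2,56,35] → ·
    (4,2)@(9, 5): e=[30,50,9] → #
    (7,2)@(15, 5): e=[12,20,57] → #
    (8,2)@(17, 5): e=[6,10,73] → #
    (9,2)@(19, 5): e=[0,0,89] → #  [on edge]
    (3,3)@(7, 7): e=[50,24,15] → #
    (6,3)@(13, 7): e=[32,-6,63] → ·
    (7,3)@(15, 7): e=[26,-16,79] → ·
    (8,3)@(17, 7): e=[20,-26,95] → ·
    (9,3)@(19, 7): e=[14,-36,111] → ·
  covered (12 px):
    · · · · · · · · · ·
    · · · · · # # · · ·
    · · · · # # # # # #
    · · · # # # · · · ·
    · # · · · · · · · ·
    · · · · · · · · · ·
    · · · · · · · · · ·
    · · · · · · · · · ·
T1:
  2·area = 16  (B↔C swapped to make it positive)
  edge (0, 16)→(4, 8): d=(4,-8) inclusive
  edge (4, 8)→(8, 4): d=(4,-4) inclusive
  edge (8, 4)→(0, 16): d=(-8,12) inclusive
    (5,0)@(11, 1): e=[28,0,-12] → ·  [on edge]
    (4,1)@(9, 3): e=[20,0,-4] → ·  [on edge]
    (3,2)@(7, 5): e=[12,0,4] → #  [on edge]
    (4,2)@(9, 5): e=[28,8,-20] → ·
    (2,3)@(5, 7): e=[4,0,12] → #  [on edge]
    (3,3)@(7, 7): e=[20,8,-12] → ·
    (1,4)@(3, 9): e=[-4,0,20] → ·  [on edge]
    (2,4)@(5, 9): e=[12,8,-4] → ·
    (0,5)@(1, 11): e=[-12,0,28] → ·  [on edge]
    (1,5)@(3, 11): e=[4,8,4] → #
    (2,5)@(5, 11): e=[20,16,-20] → ·
    (1,6)@(3, 13): e=[12,16,-12] → ·
  covered (3 px):
    · · · · · · · · · ·
    · · · · · · · · · ·
    · · · # · · · · · ·
    · · # · · · · · · ·
    · · · · · · · · · ·
    · # · · · · · · · ·
    · · · · · · · · · ·
    · · · · · · · · · ·

Z-buffer (winner per pixel, '.' = empty):
  . . . . . . . . . .
  . . . . . 0 0 . . .
  . . . 1 0 0 0 0 0 0
  . . 1 0 0 0 . . . .
  . 0 . . . . . . . .
  . 1 . . . . . . . .
  . . . . . . . . . .
  . . . . . . . . . .

Final: 0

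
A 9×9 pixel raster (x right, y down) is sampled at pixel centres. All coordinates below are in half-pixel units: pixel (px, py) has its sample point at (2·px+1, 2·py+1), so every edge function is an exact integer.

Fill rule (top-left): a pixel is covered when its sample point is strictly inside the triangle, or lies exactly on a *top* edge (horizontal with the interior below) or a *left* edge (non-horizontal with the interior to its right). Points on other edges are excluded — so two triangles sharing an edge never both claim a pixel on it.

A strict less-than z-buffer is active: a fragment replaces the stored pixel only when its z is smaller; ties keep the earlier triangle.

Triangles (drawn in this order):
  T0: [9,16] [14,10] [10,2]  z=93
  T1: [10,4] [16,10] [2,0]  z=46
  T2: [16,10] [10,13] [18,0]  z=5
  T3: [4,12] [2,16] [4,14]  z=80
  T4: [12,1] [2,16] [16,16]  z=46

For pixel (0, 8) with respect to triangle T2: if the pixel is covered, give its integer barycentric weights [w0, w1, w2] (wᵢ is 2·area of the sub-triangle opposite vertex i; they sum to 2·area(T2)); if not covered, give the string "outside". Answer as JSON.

T0:
  2·area = 64  (B↔C swapped to make it positive)
  edge (9, 16)→(10, 2): d=(1,-14) top-left  bias=+0
  edge (10, 2)→(14, 10): d=(4,8) right/bottom  bias=-1
  edge (14, 10)→(9, 16): d=(-5,6) right/bottom  bias=-1
    (5,2)@(11, 5): e=[17,4,43] → █
    (6,2)@(13, 5): e=[45,-12,31] → ·
    (5,3)@(11, 7): e=[19,12,33] → █
    (6,3)@(13, 7): e=[47,-4,21] → ·
    (5,4)@(11, 9): e=[21,20,23] → █
    (6,4)@(13, 9): e=[49,4,11] → █
    (7,4)@(15, 9): e=[77,-12,-1] → ·
    (5,5)@(11, 11): e=[23,28,13] → █
    (7,5)@(15, 11): e=[79,-4,-11] → ·
    (5,6)@(11, 13): e=[25,36,3] → █
    (6,6)@(13, 13): e=[53,20,-9] → ·
    (5,7)@(11, 15): e=[27,44,-7] → ·
  covered (7 px):
    · · · · · · · · ·
    · · · · · · · · ·
    · · · · · █ · · ·
    · · · · · █ · · ·
    · · · · · █ █ · ·
    · · · · · █ █ · ·
    · · · · · █ · · ·
    · · · · · · · · ·
    · · · · · · · · ·
T1:
  2·area = 24
  edge (10, 4)→(16, 10): d=(6,6) right/bottom  bias=-1
  edge (16, 10)→(2, 0): d=(-14,-10) top-left  bias=+0
  edge (2, 0)→(10, 4): d=(8,4) right/bottom  bias=-1
    (3,0)@(7, 1): e=[0,36,-12] → ·  [on edge]
    (3,1)@(7, 3): e=[12,8,4] → █
    (4,1)@(9, 3): e=[0,28,-4] → ·  [on edge]
    (3,2)@(7, 5): e=[24,-20,20] → ·
    (4,2)@(9, 5): e=[12,0,12] → █  [on edge]
    (5,2)@(11, 5): e=[0,20,4] → ·  [on edge]
    (4,3)@(9, 7): e=[24,-28,28] → ·
    (6,3)@(13, 7): e=[0,12,12] → ·  [on edge]
    (7,4)@(15, 9): e=[0,4,20] → ·  [on edge]
    (8,5)@(17, 11): e=[0,-4,28] → ·  [on edge]
  covered (2 px):
    · · · · · · · · ·
    · · · █ · · · · ·
    · · · · █ · · · ·
    · · · · · · · · ·
    · · · · · · · · ·
    · · · · · · · · ·
    · · · · · · · · ·
    · · · · · · · · ·
    · · · · · · · · ·
T2:
  2·area = 54
  edge (16, 10)→(10, 13): d=(-6,3) right/bottom  bias=-1
  edge (10, 13)→(18, 0): d=(8,-13) top-left  bias=+0
  edge (18, 0)→(16, 10): d=(-2,10) right/bottom  bias=-1
    (8,1)@(17, 3): e=[39,11,4] → █
    (7,2)@(15, 5): e=[33,1,20] → █
    (8,2)@(17, 5): e=[27,27,0] → ·  [on edge]
    (7,3)@(15, 7): e=[21,17,16] → █
    (8,3)@(17, 7): e=[15,43,-4] → ·
    (6,4)@(13, 9): e=[15,7,32] → █
    (8,4)@(17, 9): e=[3,59,-8] → ·
    (6,5)@(13, 11): e=[3,23,28] → █
    (7,5)@(15, 11): e=[-3,49,8] → ·
    (6,6)@(13, 13): e=[-9,39,24] → ·
    (7,7)@(15, 15): e=[-27,81,0] → ·  [on edge]
  covered (6 px):
    · · · · · · · · ·
    · · · · · · · · █
    · · · · · · · █ ·
    · · · · · · · █ ·
    · · · · · · █ █ ·
    · · · · · · █ · ·
    · · · · · · · · ·
    · · · · · · · · ·
    · · · · · · · · ·
T3:
  2·area = 4  (B↔C swapped to make it positive)
  edge (4, 12)→(4, 14): d=(0,2) right/bottom  bias=-1
  edge (4, 14)→(2, 16): d=(-2,2) right/bottom  bias=-1
  edge (2, 16)→(4, 12): d=(2,-4) top-left  bias=+0
    (8,0)@(17, 1): e=[-26,0,30] → ·  [on edge]
    (7,1)@(15, 3): e=[-22,0,26] → ·  [on edge]
    (6,2)@(13, 5): e=[-18,0,22] → ·  [on edge]
    (5,3)@(11, 7): e=[-14,0,18] → ·  [on edge]
    (4,4)@(9, 9): e=[-10,0,14] → ·  [on edge]
    (3,5)@(7, 11): e=[-6,0,10] → ·  [on edge]
    (2,6)@(5, 13): e=[-2,0,6] → ·  [on edge]
    (1,7)@(3, 15): e=[2,0,2] → ·  [on edge]
    (0,8)@(1, 17): e=[6,0,-2] → ·  [on edge]
  covered (0 px):
    · · · · · · · · ·
    · · · · · · · · ·
    · · · · · · · · ·
    · · · · · · · · ·
    · · · · · · · · ·
    · · · · · · · · ·
    · · · · · · · · ·
    · · · · · · · · ·
    · · · · · · · · ·
T4:
  2·area = 210  (B↔C swapped to make it positive)
  edge (12, 1)→(16, 16): d=(4,15) right/bottom  bias=-1
  edge (16, 16)→(2, 16): d=(-14,0) right/bottom  bias=-1
  edge (2, 16)→(12, 1): d=(10,-15) top-left  bias=+0
    (5,1)@(11, 3): e=[23,182,5] → █
    (6,1)@(13, 3): e=[-7,182,35] → ·
    (5,2)@(11, 5): e=[31,154,25] → █
    (6,2)@(13, 5): e=[1,154,55] → █
    (7,2)@(15, 5): e=[-29,154,85] → ·
    (4,3)@(9, 7): e=[69,126,15] → █
    (7,3)@(15, 7): e=[-21,126,105] → ·
    (3,4)@(7, 9): e=[107,98,5] → █
    (7,4)@(15, 9): e=[-13,98,125] → ·
    (3,5)@(7, 11): e=[115,70,25] → █
    (7,5)@(15, 11): e=[-5,70,145] → ·
    (2,6)@(5, 13): e=[153,42,15] → █
  covered (27 px):
    · · · · · · · · ·
    · · · · · █ · · ·
    · · · · · █ █ · ·
    · · · · █ █ █ · ·
    · · · █ █ █ █ · ·
    · · · █ █ █ █ · ·
    · · █ █ █ █ █ █ ·
    · █ █ █ █ █ █ █ ·
    · · · · · · · · ·

Answer: "outside"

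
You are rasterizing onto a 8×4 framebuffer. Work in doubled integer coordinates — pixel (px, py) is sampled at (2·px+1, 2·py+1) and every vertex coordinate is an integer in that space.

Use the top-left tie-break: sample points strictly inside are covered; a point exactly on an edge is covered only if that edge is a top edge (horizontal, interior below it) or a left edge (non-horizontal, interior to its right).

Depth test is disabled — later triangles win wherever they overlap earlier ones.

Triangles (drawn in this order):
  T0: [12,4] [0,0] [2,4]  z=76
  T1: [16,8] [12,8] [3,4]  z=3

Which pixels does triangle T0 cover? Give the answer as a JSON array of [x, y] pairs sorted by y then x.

T0:
  2·area = 40  (B↔C swapped to make it positive)
  edge (12, 4)→(2, 4): d=(-10,0) right/bottom  bias=-1
  edge (2, 4)→(0, 0): d=(-2,-4) top-left  bias=+0
  edge (0, 0)→(12, 4): d=(12,4) right/bottom  bias=-1
    (0,0)@(1, 1): e=[30,2,8] → █
    (1,0)@(3, 1): e=[30,10,0] → ·  [on edge]
    (0,1)@(1, 3): e=[10,-2,32] → ·
    (1,1)@(3, 3): e=[10,6,24] → █
    (2,1)@(5, 3): e=[10,14,16] → █
    (3,1)@(7, 3): e=[10,22,8] → █
    (4,1)@(9, 3): e=[10,30,0] → ·  [on edge]
    (1,2)@(3, 5): e=[-10,2,48] → ·
    (2,2)@(5, 5): e=[-10,10,40] → ·
    (3,2)@(7, 5): e=[-10,18,32] → ·
    (7,2)@(15, 5): e=[-10,50,0] → ·  [on edge]
  covered (4 px):
    █ · · · · · · ·
    · █ █ █ · · · ·
    · · · · · · · ·
    · · · · · · · ·
T1:
  2·area = 16
  edge (16, 8)→(12, 8): d=(-4,0) right/bottom  bias=-1
  edge (12, 8)→(3, 4): d=(-9,-4) top-left  bias=+0
  edge (3, 4)→(16, 8): d=(13,4) right/bottom  bias=-1
    (5,3)@(11, 7): e=[4,5,7] → █
    (6,3)@(13, 7): e=[4,13,-1] → ·
  covered (1 px):
    · · · · · · · ·
    · · · · · · · ·
    · · · · · · · ·
    · · · · · █ · ·

Result: [[0,0],[1,1],[2,1],[3,1]]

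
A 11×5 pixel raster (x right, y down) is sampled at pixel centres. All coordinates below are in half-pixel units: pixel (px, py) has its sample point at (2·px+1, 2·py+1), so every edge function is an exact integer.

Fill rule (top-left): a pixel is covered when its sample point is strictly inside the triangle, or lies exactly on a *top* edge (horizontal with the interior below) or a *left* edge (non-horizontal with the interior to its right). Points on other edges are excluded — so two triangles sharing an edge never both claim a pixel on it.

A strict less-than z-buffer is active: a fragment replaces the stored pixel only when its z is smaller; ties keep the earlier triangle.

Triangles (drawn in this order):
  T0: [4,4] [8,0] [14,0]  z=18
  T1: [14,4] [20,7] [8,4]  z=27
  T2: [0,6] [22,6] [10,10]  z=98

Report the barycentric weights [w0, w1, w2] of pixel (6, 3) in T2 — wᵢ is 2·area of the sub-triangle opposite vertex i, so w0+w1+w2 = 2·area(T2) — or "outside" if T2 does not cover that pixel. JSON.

T0:
  2·area = 24
  edge (4, 4)→(8, 0): d=(4,-4) top-left  bias=+0
  edge (8, 0)→(14, 0): d=(6,0) top-left  bias=+0
  edge (14, 0)→(4, 4): d=(-10,4) right/bottom  bias=-1
    (3,0)@(7, 1): e=[0,6,18] → X  [on edge]
    (4,0)@(9, 1): e=[8,6,10] → X
    (5,0)@(11, 1): e=[16,6,2] → X
    (6,0)@(13, 1): e=[24,6,-6] → .
    (2,1)@(5, 3): e=[0,18,6] → X  [on edge]
    (3,1)@(7, 3): e=[8,18,-2] → .
    (4,1)@(9, 3): e=[16,18,-10] → .
    (5,1)@(11, 3): e=[24,18,-18] → .
    (1,2)@(3, 5): e=[0,30,-6] → .  [on edge]
    (2,2)@(5, 5): e=[8,30,-14] → .
    (0,3)@(1, 7): e=[0,42,-18] → .  [on edge]
  covered (4 px):
    . . . X X X . . . . .
    . . X . . . . . . . .
    . . . . . . . . . . .
    . . . . . . . . . . .
    . . . . . . . . . . .
T1:
  2·area = 18
  edge (14, 4)→(20, 7): d=(6,3) right/bottom  bias=-1
  edge (20, 7)→(8, 4): d=(-12,-3) top-left  bias=+0
  edge (8, 4)→(14, 4): d=(6,0) top-left  bias=+0
    (6,2)@(13, 5): e=[9,3,6] → X
    (7,2)@(15, 5): e=[3,9,6] → X
    (8,2)@(17, 5): e=[-3,15,6] → .
    (6,3)@(13, 7): e=[21,-21,18] → .
    (7,3)@(15, 7): e=[15,-15,18] → .
  covered (2 px):
    . . . . . . . . . . .
    . . . . . . . . . . .
    . . . . . . X X . . .
    . . . . . . . . . . .
    . . . . . . . . . . .
T2:
  2·area = 88
  edge (0, 6)→(22, 6): d=(22,0) top-left  bias=+0
  edge (22, 6)→(10, 10): d=(-12,4) right/bottom  bias=-1
  edge (10, 10)→(0, 6): d=(-10,-4) top-left  bias=+0
    (1,3)@(3, 7): e=[22,64,2] → X
    (2,3)@(5, 7): e=[22,56,10] → X
    (3,3)@(7, 7): e=[22,48,18] → X
    (4,3)@(9, 7): e=[22,40,26] → X
    (5,3)@(11, 7): e=[22,32,34] → X
    (6,3)@(13, 7): e=[22,24,42] → X
    (7,3)@(15, 7): e=[22,16,50] → X
    (8,3)@(17, 7): e=[22,8,58] → X
    (9,3)@(19, 7): e=[22,0,66] → .  [on edge]
    (1,4)@(3, 9): e=[66,40,-18] → .
    (2,4)@(5, 9): e=[66,32,-10] → .
    (3,4)@(7, 9): e=[66,24,-2] → .
    (6,4)@(13, 9): e=[66,0,22] → .  [on edge]
  covered (10 px):
    . . . . . . . . . . .
    . . . . . . . . . . .
    . . . . . . . . . . .
    . X X X X X X X X . .
    . . . . X X . . . . .

Final: [24,42,22]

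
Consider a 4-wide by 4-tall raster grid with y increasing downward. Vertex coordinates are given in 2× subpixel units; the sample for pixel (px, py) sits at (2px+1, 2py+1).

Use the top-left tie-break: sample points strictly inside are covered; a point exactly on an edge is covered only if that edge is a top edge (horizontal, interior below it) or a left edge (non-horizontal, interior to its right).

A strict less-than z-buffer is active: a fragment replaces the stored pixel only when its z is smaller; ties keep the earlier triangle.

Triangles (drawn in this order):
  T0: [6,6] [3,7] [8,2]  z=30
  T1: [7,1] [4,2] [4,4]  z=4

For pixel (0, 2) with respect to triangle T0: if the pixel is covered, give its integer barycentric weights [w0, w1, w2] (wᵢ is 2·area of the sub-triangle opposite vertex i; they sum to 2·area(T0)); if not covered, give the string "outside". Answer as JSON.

T0:
  2·area = 10
  edge (6, 6)→(3, 7): d=(-3,1) right/bottom  bias=-1
  edge (3, 7)→(8, 2): d=(5,-5) top-left  bias=+0
  edge (8, 2)→(6, 6): d=(-2,4) right/bottom  bias=-1
    (3,1)@(7, 3): e=[8,0,2] → #  [on edge]
    (2,2)@(5, 5): e=[4,0,6] → #  [on edge]
    (3,2)@(7, 5): e=[2,10,-2] → ·
    (1,3)@(3, 7): e=[0,0,10] → ·  [on edge]
    (2,3)@(5, 7): e=[-2,10,2] → ·
  covered (2 px):
    · · · ·
    · · · #
    · · # ·
    · · · ·
T1:
  2·area = 6  (B↔C swapped to make it positive)
  edge (7, 1)→(4, 4): d=(-3,3) right/bottom  bias=-1
  edge (4, 4)→(4, 2): d=(0,-2) top-left  bias=+0
  edge (4, 2)→(7, 1): d=(3,-1) top-left  bias=+0
    (3,0)@(7, 1): e=[0,6,0] → ·  [on edge]
    (0,1)@(1, 3): e=[12,-6,0] → ·  [on edge]
    (2,1)@(5, 3): e=[0,2,4] → ·  [on edge]
    (1,2)@(3, 5): e=[0,-2,8] → ·  [on edge]
    (0,3)@(1, 7): e=[0,-6,12] → ·  [on edge]
  covered (0 px):
    · · · ·
    · · · ·
    · · · ·
    · · · ·

Answer: "outside"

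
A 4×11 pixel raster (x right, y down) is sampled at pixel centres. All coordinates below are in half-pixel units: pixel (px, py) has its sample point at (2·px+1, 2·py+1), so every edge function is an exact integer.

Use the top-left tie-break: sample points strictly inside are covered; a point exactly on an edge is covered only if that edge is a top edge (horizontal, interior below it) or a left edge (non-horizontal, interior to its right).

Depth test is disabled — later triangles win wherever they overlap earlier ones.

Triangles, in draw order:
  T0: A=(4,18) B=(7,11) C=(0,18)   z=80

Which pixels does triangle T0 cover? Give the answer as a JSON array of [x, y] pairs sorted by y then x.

T0:
  2·area = 28  (B↔C swapped to make it positive)
  edge (4, 18)→(0, 18): d=(-4,0) right/bottom  bias=-1
  edge (0, 18)→(7, 11): d=(7,-7) top-left  bias=+0
  edge (7, 11)→(4, 18): d=(-3,7) right/bottom  bias=-1
    (3,5)@(7, 11): e=[28,0,0] → ·  [on edge]
    (2,6)@(5, 13): e=[20,0,8] → █  [on edge]
    (3,6)@(7, 13): e=[20,14,-6] → ·
    (1,7)@(3, 15): e=[12,0,16] → █  [on edge]
    (3,7)@(7, 15): e=[12,28,-12] → ·
    (0,8)@(1, 17): e=[4,0,24] → █  [on edge]
    (2,8)@(5, 17): e=[4,28,-4] → ·
    (0,9)@(1, 19): e=[-4,14,18] → ·
    (1,9)@(3, 19): e=[-4,28,4] → ·
  covered (5 px):
    · · · ·
    · · · ·
    · · · ·
    · · · ·
    · · · ·
    · · · ·
    · · █ ·
    · █ █ ·
    █ █ · ·
    · · · ·
    · · · ·

Answer: [[2,6],[1,7],[2,7],[0,8],[1,8]]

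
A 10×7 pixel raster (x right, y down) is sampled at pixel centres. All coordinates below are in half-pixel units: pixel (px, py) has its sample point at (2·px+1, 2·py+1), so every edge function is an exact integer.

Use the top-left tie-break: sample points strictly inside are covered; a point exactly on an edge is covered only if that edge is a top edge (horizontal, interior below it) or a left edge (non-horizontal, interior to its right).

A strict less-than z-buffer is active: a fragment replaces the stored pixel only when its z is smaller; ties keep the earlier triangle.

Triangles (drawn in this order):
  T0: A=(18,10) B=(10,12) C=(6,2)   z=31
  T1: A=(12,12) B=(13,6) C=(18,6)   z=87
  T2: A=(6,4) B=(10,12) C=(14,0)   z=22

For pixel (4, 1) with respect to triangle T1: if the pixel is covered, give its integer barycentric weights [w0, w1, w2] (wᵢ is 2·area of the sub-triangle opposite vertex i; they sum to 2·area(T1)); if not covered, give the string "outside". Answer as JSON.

T0:
  2·area = 88
  edge (18, 10)→(10, 12): d=(-8,2) right/bottom  bias=-1
  edge (10, 12)→(6, 2): d=(-4,-10) top-left  bias=+0
  edge (6, 2)→(18, 10): d=(12,8) right/bottom  bias=-1
    (3,1)@(7, 3): e=[78,6,4] → X
    (4,1)@(9, 3): e=[74,26,-12] → .
    (3,2)@(7, 5): e=[62,-2,28] → .
    (4,2)@(9, 5): e=[58,18,12] → X
    (5,2)@(11, 5): e=[54,38,-4] → .
    (4,3)@(9, 7): e=[42,10,36] → X
    (5,3)@(11, 7): e=[38,30,20] → X
    (6,3)@(13, 7): e=[34,50,4] → X
    (7,3)@(15, 7): e=[30,70,-12] → .
    (4,4)@(9, 9): e=[26,2,60] → X
    (7,4)@(15, 9): e=[14,62,12] → X
    (8,4)@(17, 9): e=[10,82,-4] → .
  covered (11 px):
    . . . . . . . . . .
    . . . X . . . . . .
    . . . . X . . . . .
    . . . . X X X . . .
    . . . . X X X X . .
    . . . . . X X . . .
    . . . . . . . . . .
T1:
  2·area = 30
  edge (12, 12)→(13, 6): d=(1,-6) top-left  bias=+0
  edge (13, 6)→(18, 6): d=(5,0) top-left  bias=+0
  edge (18, 6)→(12, 12): d=(-6,6) right/bottom  bias=-1
    (9,2)@(19, 5): e=[35,-5,0] → .  [on edge]
    (6,3)@(13, 7): e=[1,5,24] → X
    (7,3)@(15, 7): e=[13,5,12] → X
    (8,3)@(17, 7): e=[25,5,0] → .  [on edge]
    (6,4)@(13, 9): e=[3,15,12] → X
    (7,4)@(15, 9): e=[15,15,0] → .  [on edge]
    (6,5)@(13, 11): e=[5,25,0] → .  [on edge]
    (5,6)@(11, 13): e=[-5,35,0] → .  [on edge]
  covered (3 px):
    . . . . . . . . . .
    . . . . . . . . . .
    . . . . . . . . . .
    . . . . . . X X . .
    . . . . . . X . . .
    . . . . . . . . . .
    . . . . . . . . . .
T2:
  2·area = 80  (B↔C swapped to make it positive)
  edge (6, 4)→(14, 0): d=(8,-4) top-left  bias=+0
  edge (14, 0)→(10, 12): d=(-4,12) right/bottom  bias=-1
  edge (10, 12)→(6, 4): d=(-4,-8) top-left  bias=+0
    (6,0)@(13, 1): e=[4,8,68] → X
    (7,0)@(15, 1): e=[12,-16,84] → .
    (4,1)@(9, 3): e=[4,48,28] → X
    (5,1)@(11, 3): e=[12,24,44] → X
    (6,1)@(13, 3): e=[20,0,60] → .  [on edge]
    (3,2)@(7, 5): e=[12,64,4] → X
    (6,2)@(13, 5): e=[36,-8,52] → .
    (3,3)@(7, 7): e=[28,56,-4] → .
    (4,3)@(9, 7): e=[36,32,12] → X
    (6,3)@(13, 7): e=[52,-16,44] → .
    (4,4)@(9, 9): e=[52,24,4] → X
    (5,4)@(11, 9): e=[60,0,20] → .  [on edge]
  covered (9 px):
    . . . . . . X . . .
    . . . . X X . . . .
    . . . X X X . . . .
    . . . . X X . . . .
    . . . . X . . . . .
    . . . . . . . . . .
    . . . . . . . . . .

Result: "outside"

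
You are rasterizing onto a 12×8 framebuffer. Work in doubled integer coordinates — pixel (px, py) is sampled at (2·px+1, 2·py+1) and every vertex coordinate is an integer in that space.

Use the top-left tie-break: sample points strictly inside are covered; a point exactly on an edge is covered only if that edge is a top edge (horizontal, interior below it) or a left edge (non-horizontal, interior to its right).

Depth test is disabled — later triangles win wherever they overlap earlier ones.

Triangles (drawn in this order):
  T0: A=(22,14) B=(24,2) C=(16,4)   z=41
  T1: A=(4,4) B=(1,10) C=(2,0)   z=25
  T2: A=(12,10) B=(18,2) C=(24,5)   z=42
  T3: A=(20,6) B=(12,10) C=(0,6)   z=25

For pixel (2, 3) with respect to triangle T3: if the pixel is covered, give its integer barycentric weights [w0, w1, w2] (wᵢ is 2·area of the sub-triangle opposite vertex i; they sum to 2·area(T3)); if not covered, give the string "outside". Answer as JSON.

T0:
  2·area = 92  (B↔C swapped to make it positive)
  edge (22, 14)→(16, 4): d=(-6,-10) top-left  bias=+0
  edge (16, 4)→(24, 2): d=(8,-2) top-left  bias=+0
  edge (24, 2)→(22, 14): d=(-2,12) right/bottom  bias=-1
    (10,1)@(21, 3): e=[56,2,34] → █
    (11,1)@(23, 3): e=[76,6,10] → █
    (8,2)@(17, 5): e=[4,10,78] → █
    (9,2)@(19, 5): e=[24,14,54] → █
    (8,3)@(17, 7): e=[-8,26,74] → ·
    (9,3)@(19, 7): e=[12,30,50] → █
    (9,4)@(19, 9): e=[0,46,46] → █  [on edge]
    (11,4)@(23, 9): e=[40,54,-2] → ·
    (9,5)@(19, 11): e=[-12,62,42] → ·
    (10,5)@(21, 11): e=[8,66,18] → █
    (11,5)@(23, 11): e=[28,70,-6] → ·
    (10,6)@(21, 13): e=[-4,82,14] → ·
  covered (12 px):
    · · · · · · · · · · · ·
    · · · · · · · · · · █ █
    · · · · · · · · █ █ █ █
    · · · · · · · · · █ █ █
    · · · · · · · · · █ █ ·
    · · · · · · · · · · █ ·
    · · · · · · · · · · · ·
    · · · · · · · · · · · ·
T1:
  2·area = 24
  edge (4, 4)→(1, 10): d=(-3,6) right/bottom  bias=-1
  edge (1, 10)→(2, 0): d=(1,-10) top-left  bias=+0
  edge (2, 0)→(4, 4): d=(2,4) right/bottom  bias=-1
    (1,1)@(3, 3): e=[9,13,2] → █
    (2,1)@(5, 3): e=[-3,33,-6] → ·
    (1,2)@(3, 5): e=[3,15,6] → █
    (2,2)@(5, 5): e=[-9,35,-2] → ·
    (1,3)@(3, 7): e=[-3,17,10] → ·
  covered (2 px):
    · · · · · · · · · · · ·
    · █ · · · · · · · · · ·
    · █ · · · · · · · · · ·
    · · · · · · · · · · · ·
    · · · · · · · · · · · ·
    · · · · · · · · · · · ·
    · · · · · · · · · · · ·
    · · · · · · · · · · · ·
T2:
  2·area = 66
  edge (12, 10)→(18, 2): d=(6,-8) top-left  bias=+0
  edge (18, 2)→(24, 5): d=(6,3) right/bottom  bias=-1
  edge (24, 5)→(12, 10): d=(-12,5) right/bottom  bias=-1
    (9,1)@(19, 3): e=[14,3,49] → █
    (10,1)@(21, 3): e=[30,-3,39] → ·
    (8,2)@(17, 5): e=[10,21,35] → █
    (10,2)@(21, 5): e=[42,9,15] → █
    (11,2)@(23, 5): e=[58,3,5] → █
    (7,3)@(15, 7): e=[6,39,21] → █
    (10,3)@(21, 7): e=[54,21,-9] → ·
    (11,3)@(23, 7): e=[70,15,-19] → ·
    (6,4)@(13, 9): e=[2,57,7] → █
    (7,4)@(15, 9): e=[18,51,-3] → ·
    (8,4)@(17, 9): e=[34,45,-13] → ·
    (9,4)@(19, 9): e=[50,39,-23] → ·
  covered (9 px):
    · · · · · · · · · · · ·
    · · · · · · · · · █ · ·
    · · · · · · · · █ █ █ █
    · · · · · · · █ █ █ · ·
    · · · · · · █ · · · · ·
    · · · · · · · · · · · ·
    · · · · · · · · · · · ·
    · · · · · · · · · · · ·
T3:
  2·area = 80
  edge (20, 6)→(12, 10): d=(-8,4) right/bottom  bias=-1
  edge (12, 10)→(0, 6): d=(-12,-4) top-left  bias=+0
  edge (0, 6)→(20, 6): d=(20,0) top-left  bias=+0
    (1,3)@(3, 7): e=[60,0,20] → █  [on edge]
    (2,3)@(5, 7): e=[52,8,20] → █
    (3,3)@(7, 7): e=[44,16,20] → █
    (4,3)@(9, 7): e=[36,24,20] → █
    (5,3)@(11, 7): e=[28,32,20] → █
    (6,3)@(13, 7): e=[20,40,20] → █
    (7,3)@(15, 7): e=[12,48,20] → █
    (8,3)@(17, 7): e=[4,56,20] → █
    (9,3)@(19, 7): e=[-4,64,20] → ·
    (1,4)@(3, 9): e=[44,-24,60] → ·
    (2,4)@(5, 9): e=[36,-16,60] → ·
    (3,4)@(7, 9): e=[28,-8,60] → ·
    (4,4)@(9, 9): e=[20,0,60] → █  [on edge]
    (7,5)@(15, 11): e=[-20,0,100] → ·  [on edge]
    (10,6)@(21, 13): e=[-60,0,140] → ·  [on edge]
  covered (11 px):
    · · · · · · · · · · · ·
    · · · · · · · · · · · ·
    · · · · · · · · · · · ·
    · █ █ █ █ █ █ █ █ · · ·
    · · · · █ █ █ · · · · ·
    · · · · · · · · · · · ·
    · · · · · · · · · · · ·
    · · · · · · · · · · · ·

Result: [8,20,52]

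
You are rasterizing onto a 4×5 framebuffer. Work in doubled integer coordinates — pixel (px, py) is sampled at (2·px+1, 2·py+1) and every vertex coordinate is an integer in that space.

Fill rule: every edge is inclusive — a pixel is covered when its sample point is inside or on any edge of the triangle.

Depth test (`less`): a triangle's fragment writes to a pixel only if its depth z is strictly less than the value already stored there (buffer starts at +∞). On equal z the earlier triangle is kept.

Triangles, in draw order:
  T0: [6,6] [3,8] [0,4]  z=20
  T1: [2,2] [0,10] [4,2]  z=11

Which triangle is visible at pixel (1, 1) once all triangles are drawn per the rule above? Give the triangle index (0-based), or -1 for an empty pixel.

T0:
  2·area = 18
  edge (6, 6)→(3, 8): d=(-3,2) inclusive
  edge (3, 8)→(0, 4): d=(-3,-4) inclusive
  edge (0, 4)→(6, 6): d=(6,2) inclusive
    (0,2)@(1, 5): e=[13,1,4] → X
    (1,2)@(3, 5): e=[9,9,0] → X  [on edge]
    (2,2)@(5, 5): e=[5,17,-4] → .
    (0,3)@(1, 7): e=[7,-5,16] → .
    (1,3)@(3, 7): e=[3,3,12] → X
    (2,3)@(5, 7): e=[-1,11,8] → .
    (1,4)@(3, 9): e=[-3,-3,24] → .
  covered (3 px):
    . . . .
    . . . .
    X X . .
    . X . .
    . . . .
T1:
  2·area = 16  (B↔C swapped to make it positive)
  edge (2, 2)→(4, 2): d=(2,0) inclusive
  edge (4, 2)→(0, 10): d=(-4,8) inclusive
  edge (0, 10)→(2, 2): d=(2,-8) inclusive
    (1,1)@(3, 3): e=[2,4,10] → X
    (2,1)@(5, 3): e=[2,-12,26] → .
    (1,2)@(3, 5): e=[6,-4,14] → .
    (0,3)@(1, 7): e=[10,4,2] → X
    (1,3)@(3, 7): e=[10,-12,18] → .
    (0,4)@(1, 9): e=[14,-4,6] → .
  covered (2 px):
    . . . .
    . X . .
    . . . .
    X . . .
    . . . .

Z-buffer (winner per pixel, '.' = empty):
  . . . .
  . 1 . .
  0 0 . .
  1 0 . .
  . . . .

Result: 1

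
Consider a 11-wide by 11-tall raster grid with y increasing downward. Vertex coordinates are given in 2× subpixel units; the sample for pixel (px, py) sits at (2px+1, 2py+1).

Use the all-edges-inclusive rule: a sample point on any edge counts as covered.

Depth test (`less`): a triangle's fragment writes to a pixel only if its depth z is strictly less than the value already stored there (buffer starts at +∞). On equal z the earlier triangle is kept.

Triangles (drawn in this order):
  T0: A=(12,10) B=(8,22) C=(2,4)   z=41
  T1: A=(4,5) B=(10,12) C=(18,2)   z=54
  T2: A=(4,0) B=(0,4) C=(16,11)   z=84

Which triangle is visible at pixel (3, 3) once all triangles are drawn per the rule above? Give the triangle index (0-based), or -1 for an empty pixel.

T0:
  2·area = 144
  edge (12, 10)→(8, 22): d=(-4,12) inclusive
  edge (8, 22)→(2, 4): d=(-6,-18) inclusive
  edge (2, 4)→(12, 10): d=(10,6) inclusive
    (0,0)@(1, 1): e=[168,0,-24] → ·  [on edge]
    (7,0)@(15, 1): e=[0,252,-108] → ·  [on edge]
    (1,2)@(3, 5): e=[128,12,4] → █
    (2,2)@(5, 5): e=[104,48,-8] → ·
    (1,3)@(3, 7): e=[120,0,24] → █  [on edge]
    (2,3)@(5, 7): e=[96,36,12] → █
    (3,3)@(7, 7): e=[72,72,0] → █  [on edge]
    (4,3)@(9, 7): e=[48,108,-12] → ·
    (6,3)@(13, 7): e=[0,180,-36] → ·  [on edge]
    (1,4)@(3, 9): e=[112,-12,44] → ·
    (2,4)@(5, 9): e=[88,24,32] → █
    (4,4)@(9, 9): e=[40,96,8] → █
    (2,6)@(5, 13): e=[72,0,72] → █  [on edge]
    (5,6)@(11, 13): e=[0,108,36] → █  [on edge]
    (8,6)@(17, 13): e=[-72,216,0] → ·  [on edge]
    (3,9)@(7, 19): e=[24,0,120] → █  [on edge]
    (4,9)@(9, 19): e=[0,36,108] → █  [on edge]
  covered (21 px):
    · · · · · · · · · · ·
    · · · · · · · · · · ·
    · █ · · · · · · · · ·
    · █ █ █ · · · · · · ·
    · · █ █ █ · · · · · ·
    · · █ █ █ █ · · · · ·
    · · █ █ █ █ · · · · ·
    · · · █ █ · · · · · ·
    · · · █ █ · · · · · ·
    · · · █ █ · · · · · ·
    · · · · · · · · · · ·
T1:
  2·area = 116  (B↔C swapped to make it positive)
  edge (4, 5)→(18, 2): d=(14,-3) inclusive
  edge (18, 2)→(10, 12): d=(-8,10) inclusive
  edge (10, 12)→(4, 5): d=(-6,-7) inclusive
    (7,1)@(15, 3): e=[5,22,89] → █
    (8,1)@(17, 3): e=[11,2,103] → █
    (9,1)@(19, 3): e=[17,-18,117] → ·
    (2,2)@(5, 5): e=[3,106,7] → █
    (3,2)@(7, 5): e=[9,86,21] → █
    (4,2)@(9, 5): e=[15,66,35] → █
    (5,2)@(11, 5): e=[21,46,49] → █
    (6,2)@(13, 5): e=[27,26,63] → █
    (8,2)@(17, 5): e=[39,-14,91] → ·
    (2,3)@(5, 7): e=[31,90,-5] → ·
    (3,3)@(7, 7): e=[37,70,9] → █
    (7,3)@(15, 7): e=[61,-10,65] → ·
  covered (14 px):
    · · · · · · · · · · ·
    · · · · · · · █ █ · ·
    · · █ █ █ █ █ █ · · ·
    · · · █ █ █ █ · · · ·
    · · · · █ █ · · · · ·
    · · · · · · · · · · ·
    · · · · · · · · · · ·
    · · · · · · · · · · ·
    · · · · · · · · · · ·
    · · · · · · · · · · ·
    · · · · · · · · · · ·
T2:
  2·area = 92  (B↔C swapped to make it positive)
  edge (4, 0)→(16, 11): d=(12,11) inclusive
  edge (16, 11)→(0, 4): d=(-16,-7) inclusive
  edge (0, 4)→(4, 0): d=(4,-4) inclusive
    (1,0)@(3, 1): e=[23,69,0] → █  [on edge]
    (2,0)@(5, 1): e=[1,83,8] → █
    (3,0)@(7, 1): e=[-21,97,16] → ·
    (0,1)@(1, 3): e=[69,23,0] → █  [on edge]
    (3,1)@(7, 3): e=[3,65,24] → █
    (4,1)@(9, 3): e=[-19,79,32] → ·
    (0,2)@(1, 5): e=[93,-9,8] → ·
    (1,2)@(3, 5): e=[71,5,16] → █
    (4,2)@(9, 5): e=[5,47,40] → █
    (5,2)@(11, 5): e=[-17,61,48] → ·
    (1,3)@(3, 7): e=[95,-27,24] → ·
    (2,3)@(5, 7): e=[73,-13,32] → ·
  covered (14 px):
    · █ █ · · · · · · · ·
    █ █ █ █ · · · · · · ·
    · █ █ █ █ · · · · · ·
    · · · █ █ █ · · · · ·
    · · · · · · █ · · · ·
    · · · · · · · · · · ·
    · · · · · · · · · · ·
    · · · · · · · · · · ·
    · · · · · · · · · · ·
    · · · · · · · · · · ·
    · · · · · · · · · · ·

Z-buffer (winner per pixel, '.' = empty):
  . 2 2 . . . . . . . .
  2 2 2 2 . . . 1 1 . .
  . 0 1 1 1 1 1 1 . . .
  . 0 0 0 1 1 1 . . . .
  . . 0 0 0 1 2 . . . .
  . . 0 0 0 0 . . . . .
  . . 0 0 0 0 . . . . .
  . . . 0 0 . . . . . .
  . . . 0 0 . . . . . .
  . . . 0 0 . . . . . .
  . . . . . . . . . . .

Final: 0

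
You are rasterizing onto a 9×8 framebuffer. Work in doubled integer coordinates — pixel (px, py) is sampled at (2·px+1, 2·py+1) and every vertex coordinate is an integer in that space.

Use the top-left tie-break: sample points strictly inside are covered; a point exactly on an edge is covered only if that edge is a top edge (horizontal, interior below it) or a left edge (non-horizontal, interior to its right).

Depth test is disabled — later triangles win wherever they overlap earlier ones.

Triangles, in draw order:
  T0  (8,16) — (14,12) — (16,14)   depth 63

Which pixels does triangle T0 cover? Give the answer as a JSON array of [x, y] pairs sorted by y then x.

T0:
  2·area = 20
  edge (8, 16)→(14, 12): d=(6,-4) top-left  bias=+0
  edge (14, 12)→(16, 14): d=(2,2) right/bottom  bias=-1
  edge (16, 14)→(8, 16): d=(-8,2) right/bottom  bias=-1
    (1,0)@(3, 1): e=[-110,0,130] → .  [on edge]
    (2,1)@(5, 3): e=[-90,0,110] → .  [on edge]
    (3,2)@(7, 5): e=[-70,0,90] → .  [on edge]
    (4,3)@(9, 7): e=[-50,0,70] → .  [on edge]
    (5,4)@(11, 9): e=[-30,0,50] → .  [on edge]
    (6,5)@(13, 11): e=[-10,0,30] → .  [on edge]
    (6,6)@(13, 13): e=[2,4,14] → X
    (7,6)@(15, 13): e=[10,0,10] → .  [on edge]
    (5,7)@(11, 15): e=[6,12,2] → X
    (6,7)@(13, 15): e=[14,8,-2] → .
    (8,7)@(17, 15): e=[30,0,-10] → .  [on edge]
  covered (2 px):
    . . . . . . . . .
    . . . . . . . . .
    . . . . . . . . .
    . . . . . . . . .
    . . . . . . . . .
    . . . . . . . . .
    . . . . . . X . .
    . . . . . X . . .

Final: [[6,6],[5,7]]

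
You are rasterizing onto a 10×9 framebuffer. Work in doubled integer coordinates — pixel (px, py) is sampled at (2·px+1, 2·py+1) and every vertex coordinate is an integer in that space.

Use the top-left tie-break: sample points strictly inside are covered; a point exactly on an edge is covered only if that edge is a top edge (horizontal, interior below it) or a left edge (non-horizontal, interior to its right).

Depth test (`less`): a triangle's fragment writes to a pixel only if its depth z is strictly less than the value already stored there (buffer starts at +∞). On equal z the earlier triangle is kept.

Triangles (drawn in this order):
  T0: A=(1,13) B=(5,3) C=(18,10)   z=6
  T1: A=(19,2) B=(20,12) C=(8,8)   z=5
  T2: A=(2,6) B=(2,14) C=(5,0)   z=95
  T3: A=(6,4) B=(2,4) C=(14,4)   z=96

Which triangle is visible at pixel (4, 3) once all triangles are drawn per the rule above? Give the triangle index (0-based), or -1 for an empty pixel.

T0:
  2·area = 158
  edge (1, 13)→(5, 3): d=(4,-10) top-left  bias=+0
  edge (5, 3)→(18, 10): d=(13,7) right/bottom  bias=-1
  edge (18, 10)→(1, 13): d=(-17,3) right/bottom  bias=-1
    (2,1)@(5, 3): e=[0,0,158] → ·  [on edge]
    (2,2)@(5, 5): e=[8,26,124] → #
    (3,2)@(7, 5): e=[28,12,118] → #
    (4,2)@(9, 5): e=[48,-2,112] → ·
    (2,3)@(5, 7): e=[16,52,90] → #
    (4,3)@(9, 7): e=[56,24,78] → #
    (5,3)@(11, 7): e=[76,10,72] → #
    (6,3)@(13, 7): e=[96,-4,66] → ·
    (1,4)@(3, 9): e=[4,92,62] → #
    (6,4)@(13, 9): e=[104,22,32] → #
    (7,4)@(15, 9): e=[124,8,26] → #
    (8,4)@(17, 9): e=[144,-6,20] → ·
    (0,6)@(1, 13): e=[0,158,0] → ·  [on edge]
  covered (18 px):
    · · · · · · · · · ·
    · · · · · · · · · ·
    · · # # · · · · · ·
    · · # # # # · · · ·
    · # # # # # # # · ·
    · # # # # # · · · ·
    · · · · · · · · · ·
    · · · · · · · · · ·
    · · · · · · · · · ·
T1:
  2·area = 116
  edge (19, 2)→(20, 12): d=(1,10) right/bottom  bias=-1
  edge (20, 12)→(8, 8): d=(-12,-4) top-left  bias=+0
  edge (8, 8)→(19, 2): d=(11,-6) top-left  bias=+0
    (9,1)@(19, 3): e=[1,104,11] → #
    (7,2)@(15, 5): e=[43,64,9] → #
    (8,2)@(17, 5): e=[23,72,21] → #
    (2,3)@(5, 7): e=[145,0,-29] → ·  [on edge]
    (5,3)@(11, 7): e=[85,24,7] → #
    (6,3)@(13, 7): e=[65,32,19] → #
    (5,4)@(11, 9): e=[87,0,29] → #  [on edge]
    (5,5)@(11, 11): e=[89,-24,51] → ·
    (6,5)@(13, 11): e=[69,-16,63] → ·
    (7,5)@(15, 11): e=[49,-8,75] → ·
    (8,5)@(17, 11): e=[29,0,87] → #  [on edge]
    (8,6)@(17, 13): e=[31,-24,109] → ·
  covered (16 px):
    · · · · · · · · · ·
    · · · · · · · · · #
    · · · · · · · # # #
    · · · · · # # # # #
    · · · · · # # # # #
    · · · · · · · · # #
    · · · · · · · · · ·
    · · · · · · · · · ·
    · · · · · · · · · ·
T2:
  2·area = 24  (B↔C swapped to make it positive)
  edge (2, 6)→(5, 0): d=(3,-6) top-left  bias=+0
  edge (5, 0)→(2, 14): d=(-3,14) right/bottom  bias=-1
  edge (2, 14)→(2, 6): d=(0,-8) top-left  bias=+0
    (1,2)@(3, 5): e=[3,13,8] → #
    (2,2)@(5, 5): e=[15,-15,24] → ·
    (1,3)@(3, 7): e=[9,7,8] → #
    (2,3)@(5, 7): e=[21,-21,24] → ·
    (1,4)@(3, 9): e=[15,1,8] → #
    (2,4)@(5, 9): e=[27,-27,24] → ·
    (1,5)@(3, 11): e=[21,-5,8] → ·
  covered (3 px):
    · · · · · · · · · ·
    · · · · · · · · · ·
    · # · · · · · · · ·
    · # · · · · · · · ·
    · # · · · · · · · ·
    · · · · · · · · · ·
    · · · · · · · · · ·
    · · · · · · · · · ·
    · · · · · · · · · ·
T3:
  degenerate (2·area = 0) — covers nothing

Z-buffer (winner per pixel, '.' = empty):
  . . . . . . . . . .
  . . . . . . . . . 1
  . 2 0 0 . . . 1 1 1
  . 2 0 0 0 1 1 1 1 1
  . 0 0 0 0 1 1 1 1 1
  . 0 0 0 0 0 . . 1 1
  . . . . . . . . . .
  . . . . . . . . . .
  . . . . . . . . . .

Result: 0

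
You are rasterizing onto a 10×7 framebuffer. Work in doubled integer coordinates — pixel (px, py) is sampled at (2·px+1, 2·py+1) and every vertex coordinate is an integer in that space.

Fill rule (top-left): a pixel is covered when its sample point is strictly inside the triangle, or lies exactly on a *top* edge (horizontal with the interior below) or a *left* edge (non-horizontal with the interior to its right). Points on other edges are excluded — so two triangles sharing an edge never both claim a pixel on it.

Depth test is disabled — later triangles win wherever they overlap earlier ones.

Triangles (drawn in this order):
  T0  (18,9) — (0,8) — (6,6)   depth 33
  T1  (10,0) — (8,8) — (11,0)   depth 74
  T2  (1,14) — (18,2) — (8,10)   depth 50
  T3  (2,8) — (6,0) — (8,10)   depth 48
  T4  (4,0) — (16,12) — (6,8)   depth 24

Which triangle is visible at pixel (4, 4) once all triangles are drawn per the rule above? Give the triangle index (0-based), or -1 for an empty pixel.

T0:
  2·area = 42
  edge (18, 9)→(0, 8): d=(-18,-1) top-left  bias=+0
  edge (0, 8)→(6, 6): d=(6,-2) top-left  bias=+0
  edge (6, 6)→(18, 9): d=(12,3) right/bottom  bias=-1
    (7,1)@(15, 3): e=[105,0,-63] → ·  [on edge]
    (4,2)@(9, 5): e=[63,0,-21] → ·  [on edge]
    (1,3)@(3, 7): e=[21,0,21] → █  [on edge]
    (2,3)@(5, 7): e=[23,4,15] → █
    (3,3)@(7, 7): e=[25,8,9] → █
    (4,3)@(9, 7): e=[27,12,3] → █
    (5,3)@(11, 7): e=[29,16,-3] → ·
    (1,4)@(3, 9): e=[-15,12,45] → ·
    (2,4)@(5, 9): e=[-13,16,39] → ·
    (3,4)@(7, 9): e=[-11,20,33] → ·
    (4,4)@(9, 9): e=[-9,24,27] → ·
  covered (4 px):
    · · · · · · · · · ·
    · · · · · · · · · ·
    · · · · · · · · · ·
    · █ █ █ █ · · · · ·
    · · · · · · · · · ·
    · · · · · · · · · ·
    · · · · · · · · · ·
T1:
  2·area = 8  (B↔C swapped to make it positive)
  edge (10, 0)→(11, 0): d=(1,0) top-left  bias=+0
  edge (11, 0)→(8, 8): d=(-3,8) right/bottom  bias=-1
  edge (8, 8)→(10, 0): d=(2,-8) top-left  bias=+0
    (4,2)@(9, 5): e=[5,1,2] → █
    (5,2)@(11, 5): e=[5,-15,18] → ·
    (4,3)@(9, 7): e=[7,-5,6] → ·
  covered (1 px):
    · · · · · · · · · ·
    · · · · · · · · · ·
    · · · · █ · · · · ·
    · · · · · · · · · ·
    · · · · · · · · · ·
    · · · · · · · · · ·
    · · · · · · · · · ·
T2:
  2·area = 16
  edge (1, 14)→(18, 2): d=(17,-12) top-left  bias=+0
  edge (18, 2)→(8, 10): d=(-10,8) right/bottom  bias=-1
  edge (8, 10)→(1, 14): d=(-7,4) right/bottom  bias=-1
    (5,3)@(11, 7): e=[1,6,9] → █
    (6,3)@(13, 7): e=[25,-10,1] → ·
    (4,4)@(9, 9): e=[11,2,3] → █
    (5,4)@(11, 9): e=[35,-14,-5] → ·
    (4,5)@(9, 11): e=[45,-18,-11] → ·
  covered (2 px):
    · · · · · · · · · ·
    · · · · · · · · · ·
    · · · · · · · · · ·
    · · · · · █ · · · ·
    · · · · █ · · · · ·
    · · · · · · · · · ·
    · · · · · · · · · ·
T3:
  2·area = 56
  edge (2, 8)→(6, 0): d=(4,-8) top-left  bias=+0
  edge (6, 0)→(8, 10): d=(2,10) right/bottom  bias=-1
  edge (8, 10)→(2, 8): d=(-6,-2) top-left  bias=+0
    (2,1)@(5, 3): e=[4,16,36] → █
    (3,1)@(7, 3): e=[20,-4,40] → ·
    (2,2)@(5, 5): e=[12,20,24] → █
    (3,2)@(7, 5): e=[28,0,28] → ·  [on edge]
    (1,3)@(3, 7): e=[4,44,8] → █
    (3,3)@(7, 7): e=[36,4,16] → █
    (4,3)@(9, 7): e=[52,-16,20] → ·
    (1,4)@(3, 9): e=[12,48,-4] → ·
    (2,4)@(5, 9): e=[28,28,0] → █  [on edge]
    (4,4)@(9, 9): e=[60,-12,8] → ·
    (2,5)@(5, 11): e=[36,32,-12] → ·
    (3,5)@(7, 11): e=[52,12,-8] → ·
    (5,5)@(11, 11): e=[84,-28,0] → ·  [on edge]
    (8,6)@(17, 13): e=[140,-84,0] → ·  [on edge]
  covered (7 px):
    · · · · · · · · · ·
    · · █ · · · · · · ·
    · · █ · · · · · · ·
    · █ █ █ · · · · · ·
    · · █ █ · · · · · ·
    · · · · · · · · · ·
    · · · · · · · · · ·
T4:
  2·area = 72
  edge (4, 0)→(16, 12): d=(12,12) right/bottom  bias=-1
  edge (16, 12)→(6, 8): d=(-10,-4) top-left  bias=+0
  edge (6, 8)→(4, 0): d=(-2,-8) top-left  bias=+0
    (2,0)@(5, 1): e=[0,66,6] → ·  [on edge]
    (2,1)@(5, 3): e=[24,46,2] → █
    (3,1)@(7, 3): e=[0,54,18] → ·  [on edge]
    (2,2)@(5, 5): e=[48,26,-2] → ·
    (3,2)@(7, 5): e=[24,34,14] → █
    (4,2)@(9, 5): e=[0,42,30] → ·  [on edge]
    (3,3)@(7, 7): e=[48,14,10] → █
    (4,3)@(9, 7): e=[24,22,26] → █
    (5,3)@(11, 7): e=[0,30,42] → ·  [on edge]
    (3,4)@(7, 9): e=[72,-6,6] → ·
    (4,4)@(9, 9): e=[48,2,22] → █
    (5,4)@(11, 9): e=[24,10,38] → █
    (6,4)@(13, 9): e=[0,18,54] → ·  [on edge]
    (7,5)@(15, 11): e=[0,6,66] → ·  [on edge]
    (8,6)@(17, 13): e=[0,-6,78] → ·  [on edge]
  covered (6 px):
    · · · · · · · · · ·
    · · █ · · · · · · ·
    · · · █ · · · · · ·
    · · · █ █ · · · · ·
    · · · · █ █ · · · ·
    · · · · · · · · · ·
    · · · · · · · · · ·

Z-buffer (winner per pixel, '.' = empty):
  . . . . . . . . . .
  . . 4 . . . . . . .
  . . 3 4 1 . . . . .
  . 3 3 4 4 2 . . . .
  . . 3 3 4 4 . . . .
  . . . . . . . . . .
  . . . . . . . . . .

Result: 4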